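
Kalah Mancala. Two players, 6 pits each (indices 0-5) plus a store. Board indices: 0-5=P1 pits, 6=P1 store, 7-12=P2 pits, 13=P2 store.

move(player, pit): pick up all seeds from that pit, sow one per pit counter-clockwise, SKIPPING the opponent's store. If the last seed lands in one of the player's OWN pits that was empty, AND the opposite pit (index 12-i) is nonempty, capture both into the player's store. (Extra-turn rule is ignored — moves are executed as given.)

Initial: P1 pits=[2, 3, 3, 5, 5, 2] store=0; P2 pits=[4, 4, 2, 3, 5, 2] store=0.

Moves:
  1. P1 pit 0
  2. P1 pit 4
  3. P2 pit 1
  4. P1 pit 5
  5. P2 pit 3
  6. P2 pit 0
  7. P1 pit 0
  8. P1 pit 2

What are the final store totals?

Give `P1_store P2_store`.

Move 1: P1 pit0 -> P1=[0,4,4,5,5,2](0) P2=[4,4,2,3,5,2](0)
Move 2: P1 pit4 -> P1=[0,4,4,5,0,3](1) P2=[5,5,3,3,5,2](0)
Move 3: P2 pit1 -> P1=[0,4,4,5,0,3](1) P2=[5,0,4,4,6,3](1)
Move 4: P1 pit5 -> P1=[0,4,4,5,0,0](2) P2=[6,1,4,4,6,3](1)
Move 5: P2 pit3 -> P1=[1,4,4,5,0,0](2) P2=[6,1,4,0,7,4](2)
Move 6: P2 pit0 -> P1=[1,4,4,5,0,0](2) P2=[0,2,5,1,8,5](3)
Move 7: P1 pit0 -> P1=[0,5,4,5,0,0](2) P2=[0,2,5,1,8,5](3)
Move 8: P1 pit2 -> P1=[0,5,0,6,1,1](3) P2=[0,2,5,1,8,5](3)

Answer: 3 3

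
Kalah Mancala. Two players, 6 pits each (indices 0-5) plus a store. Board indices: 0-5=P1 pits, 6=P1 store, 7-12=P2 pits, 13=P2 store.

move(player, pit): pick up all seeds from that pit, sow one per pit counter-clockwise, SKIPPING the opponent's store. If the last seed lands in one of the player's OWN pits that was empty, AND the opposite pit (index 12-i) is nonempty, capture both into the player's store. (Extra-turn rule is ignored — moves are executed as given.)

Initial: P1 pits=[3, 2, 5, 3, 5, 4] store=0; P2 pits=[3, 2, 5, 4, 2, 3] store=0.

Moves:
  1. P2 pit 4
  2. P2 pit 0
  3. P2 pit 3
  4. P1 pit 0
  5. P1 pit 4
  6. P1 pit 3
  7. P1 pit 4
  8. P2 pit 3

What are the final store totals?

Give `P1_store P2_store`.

Move 1: P2 pit4 -> P1=[3,2,5,3,5,4](0) P2=[3,2,5,4,0,4](1)
Move 2: P2 pit0 -> P1=[3,2,5,3,5,4](0) P2=[0,3,6,5,0,4](1)
Move 3: P2 pit3 -> P1=[4,3,5,3,5,4](0) P2=[0,3,6,0,1,5](2)
Move 4: P1 pit0 -> P1=[0,4,6,4,6,4](0) P2=[0,3,6,0,1,5](2)
Move 5: P1 pit4 -> P1=[0,4,6,4,0,5](1) P2=[1,4,7,1,1,5](2)
Move 6: P1 pit3 -> P1=[0,4,6,0,1,6](2) P2=[2,4,7,1,1,5](2)
Move 7: P1 pit4 -> P1=[0,4,6,0,0,7](2) P2=[2,4,7,1,1,5](2)
Move 8: P2 pit3 -> P1=[0,4,6,0,0,7](2) P2=[2,4,7,0,2,5](2)

Answer: 2 2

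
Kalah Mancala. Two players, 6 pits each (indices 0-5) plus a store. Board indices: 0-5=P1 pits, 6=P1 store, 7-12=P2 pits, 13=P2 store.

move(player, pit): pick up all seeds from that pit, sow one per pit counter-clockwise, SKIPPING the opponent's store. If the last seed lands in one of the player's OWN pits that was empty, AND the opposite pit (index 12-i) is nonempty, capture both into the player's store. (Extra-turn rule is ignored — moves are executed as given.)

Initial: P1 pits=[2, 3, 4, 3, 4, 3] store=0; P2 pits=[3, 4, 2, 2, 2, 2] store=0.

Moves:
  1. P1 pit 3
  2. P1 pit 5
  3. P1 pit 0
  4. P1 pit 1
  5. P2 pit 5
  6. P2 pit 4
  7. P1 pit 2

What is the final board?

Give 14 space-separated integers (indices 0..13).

Answer: 1 0 0 2 7 1 8 1 6 3 2 0 1 2

Derivation:
Move 1: P1 pit3 -> P1=[2,3,4,0,5,4](1) P2=[3,4,2,2,2,2](0)
Move 2: P1 pit5 -> P1=[2,3,4,0,5,0](2) P2=[4,5,3,2,2,2](0)
Move 3: P1 pit0 -> P1=[0,4,5,0,5,0](2) P2=[4,5,3,2,2,2](0)
Move 4: P1 pit1 -> P1=[0,0,6,1,6,0](7) P2=[0,5,3,2,2,2](0)
Move 5: P2 pit5 -> P1=[1,0,6,1,6,0](7) P2=[0,5,3,2,2,0](1)
Move 6: P2 pit4 -> P1=[1,0,6,1,6,0](7) P2=[0,5,3,2,0,1](2)
Move 7: P1 pit2 -> P1=[1,0,0,2,7,1](8) P2=[1,6,3,2,0,1](2)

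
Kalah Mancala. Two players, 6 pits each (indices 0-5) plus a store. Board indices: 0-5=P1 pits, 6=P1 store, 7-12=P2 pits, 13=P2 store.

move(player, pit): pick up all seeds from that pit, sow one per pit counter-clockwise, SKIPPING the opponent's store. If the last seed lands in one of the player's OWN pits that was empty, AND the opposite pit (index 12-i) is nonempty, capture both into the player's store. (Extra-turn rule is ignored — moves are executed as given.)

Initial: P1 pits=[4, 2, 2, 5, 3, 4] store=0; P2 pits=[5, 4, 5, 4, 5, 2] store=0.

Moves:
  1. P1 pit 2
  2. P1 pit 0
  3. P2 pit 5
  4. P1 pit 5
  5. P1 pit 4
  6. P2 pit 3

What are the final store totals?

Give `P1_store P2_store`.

Answer: 2 2

Derivation:
Move 1: P1 pit2 -> P1=[4,2,0,6,4,4](0) P2=[5,4,5,4,5,2](0)
Move 2: P1 pit0 -> P1=[0,3,1,7,5,4](0) P2=[5,4,5,4,5,2](0)
Move 3: P2 pit5 -> P1=[1,3,1,7,5,4](0) P2=[5,4,5,4,5,0](1)
Move 4: P1 pit5 -> P1=[1,3,1,7,5,0](1) P2=[6,5,6,4,5,0](1)
Move 5: P1 pit4 -> P1=[1,3,1,7,0,1](2) P2=[7,6,7,4,5,0](1)
Move 6: P2 pit3 -> P1=[2,3,1,7,0,1](2) P2=[7,6,7,0,6,1](2)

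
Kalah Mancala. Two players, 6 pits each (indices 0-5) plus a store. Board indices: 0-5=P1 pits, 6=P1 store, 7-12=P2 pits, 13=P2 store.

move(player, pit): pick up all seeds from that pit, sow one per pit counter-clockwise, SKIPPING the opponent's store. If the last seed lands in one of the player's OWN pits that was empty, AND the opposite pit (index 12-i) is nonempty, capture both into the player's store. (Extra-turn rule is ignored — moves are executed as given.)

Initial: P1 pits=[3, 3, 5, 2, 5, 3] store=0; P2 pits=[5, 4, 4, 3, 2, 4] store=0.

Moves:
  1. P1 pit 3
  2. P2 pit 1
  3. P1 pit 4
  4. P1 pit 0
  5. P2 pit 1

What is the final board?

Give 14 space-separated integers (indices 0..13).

Answer: 0 4 6 0 0 5 8 6 0 1 5 3 5 0

Derivation:
Move 1: P1 pit3 -> P1=[3,3,5,0,6,4](0) P2=[5,4,4,3,2,4](0)
Move 2: P2 pit1 -> P1=[3,3,5,0,6,4](0) P2=[5,0,5,4,3,5](0)
Move 3: P1 pit4 -> P1=[3,3,5,0,0,5](1) P2=[6,1,6,5,3,5](0)
Move 4: P1 pit0 -> P1=[0,4,6,0,0,5](8) P2=[6,1,0,5,3,5](0)
Move 5: P2 pit1 -> P1=[0,4,6,0,0,5](8) P2=[6,0,1,5,3,5](0)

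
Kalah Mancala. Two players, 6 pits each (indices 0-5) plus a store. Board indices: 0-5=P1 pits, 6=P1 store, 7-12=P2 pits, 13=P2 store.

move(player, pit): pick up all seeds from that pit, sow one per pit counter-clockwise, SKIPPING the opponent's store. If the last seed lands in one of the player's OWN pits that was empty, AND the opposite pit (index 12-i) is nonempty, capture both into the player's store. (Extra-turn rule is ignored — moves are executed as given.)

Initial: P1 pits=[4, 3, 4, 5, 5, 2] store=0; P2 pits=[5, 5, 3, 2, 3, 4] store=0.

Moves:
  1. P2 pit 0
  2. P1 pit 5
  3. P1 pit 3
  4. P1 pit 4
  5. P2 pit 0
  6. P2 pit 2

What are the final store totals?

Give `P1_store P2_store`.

Answer: 3 1

Derivation:
Move 1: P2 pit0 -> P1=[4,3,4,5,5,2](0) P2=[0,6,4,3,4,5](0)
Move 2: P1 pit5 -> P1=[4,3,4,5,5,0](1) P2=[1,6,4,3,4,5](0)
Move 3: P1 pit3 -> P1=[4,3,4,0,6,1](2) P2=[2,7,4,3,4,5](0)
Move 4: P1 pit4 -> P1=[4,3,4,0,0,2](3) P2=[3,8,5,4,4,5](0)
Move 5: P2 pit0 -> P1=[4,3,4,0,0,2](3) P2=[0,9,6,5,4,5](0)
Move 6: P2 pit2 -> P1=[5,4,4,0,0,2](3) P2=[0,9,0,6,5,6](1)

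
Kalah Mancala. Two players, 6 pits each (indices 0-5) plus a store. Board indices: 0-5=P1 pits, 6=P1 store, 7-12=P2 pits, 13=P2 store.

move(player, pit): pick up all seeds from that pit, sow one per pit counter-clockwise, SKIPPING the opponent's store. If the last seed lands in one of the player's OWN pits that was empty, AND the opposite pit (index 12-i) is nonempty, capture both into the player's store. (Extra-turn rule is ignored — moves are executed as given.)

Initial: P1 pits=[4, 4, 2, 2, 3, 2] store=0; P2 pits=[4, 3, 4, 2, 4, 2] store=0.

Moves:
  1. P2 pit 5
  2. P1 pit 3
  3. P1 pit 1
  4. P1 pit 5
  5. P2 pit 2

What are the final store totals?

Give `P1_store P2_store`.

Move 1: P2 pit5 -> P1=[5,4,2,2,3,2](0) P2=[4,3,4,2,4,0](1)
Move 2: P1 pit3 -> P1=[5,4,2,0,4,3](0) P2=[4,3,4,2,4,0](1)
Move 3: P1 pit1 -> P1=[5,0,3,1,5,4](0) P2=[4,3,4,2,4,0](1)
Move 4: P1 pit5 -> P1=[5,0,3,1,5,0](1) P2=[5,4,5,2,4,0](1)
Move 5: P2 pit2 -> P1=[6,0,3,1,5,0](1) P2=[5,4,0,3,5,1](2)

Answer: 1 2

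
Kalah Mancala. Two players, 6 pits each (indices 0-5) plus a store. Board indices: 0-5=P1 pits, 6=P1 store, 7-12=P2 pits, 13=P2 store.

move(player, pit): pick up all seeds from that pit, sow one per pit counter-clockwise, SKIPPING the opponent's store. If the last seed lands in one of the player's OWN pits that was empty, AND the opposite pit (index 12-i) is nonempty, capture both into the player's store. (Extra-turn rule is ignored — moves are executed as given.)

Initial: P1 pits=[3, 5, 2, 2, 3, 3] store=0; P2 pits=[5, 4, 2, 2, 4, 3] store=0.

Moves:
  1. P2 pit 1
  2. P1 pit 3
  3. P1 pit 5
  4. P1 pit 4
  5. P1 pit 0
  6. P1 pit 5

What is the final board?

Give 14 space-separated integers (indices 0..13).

Answer: 0 6 3 0 0 0 8 7 2 0 3 5 4 0

Derivation:
Move 1: P2 pit1 -> P1=[3,5,2,2,3,3](0) P2=[5,0,3,3,5,4](0)
Move 2: P1 pit3 -> P1=[3,5,2,0,4,4](0) P2=[5,0,3,3,5,4](0)
Move 3: P1 pit5 -> P1=[3,5,2,0,4,0](1) P2=[6,1,4,3,5,4](0)
Move 4: P1 pit4 -> P1=[3,5,2,0,0,1](2) P2=[7,2,4,3,5,4](0)
Move 5: P1 pit0 -> P1=[0,6,3,0,0,1](7) P2=[7,2,0,3,5,4](0)
Move 6: P1 pit5 -> P1=[0,6,3,0,0,0](8) P2=[7,2,0,3,5,4](0)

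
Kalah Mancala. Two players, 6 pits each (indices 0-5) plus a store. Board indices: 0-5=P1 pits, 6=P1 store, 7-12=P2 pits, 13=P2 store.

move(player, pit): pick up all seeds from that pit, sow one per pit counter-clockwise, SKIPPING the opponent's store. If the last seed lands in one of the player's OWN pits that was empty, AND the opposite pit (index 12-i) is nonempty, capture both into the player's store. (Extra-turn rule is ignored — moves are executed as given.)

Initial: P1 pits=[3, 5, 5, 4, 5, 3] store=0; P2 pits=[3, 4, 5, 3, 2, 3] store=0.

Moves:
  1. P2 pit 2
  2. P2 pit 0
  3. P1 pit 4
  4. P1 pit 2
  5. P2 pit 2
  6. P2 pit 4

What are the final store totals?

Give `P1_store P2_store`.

Answer: 2 2

Derivation:
Move 1: P2 pit2 -> P1=[4,5,5,4,5,3](0) P2=[3,4,0,4,3,4](1)
Move 2: P2 pit0 -> P1=[4,5,5,4,5,3](0) P2=[0,5,1,5,3,4](1)
Move 3: P1 pit4 -> P1=[4,5,5,4,0,4](1) P2=[1,6,2,5,3,4](1)
Move 4: P1 pit2 -> P1=[4,5,0,5,1,5](2) P2=[2,6,2,5,3,4](1)
Move 5: P2 pit2 -> P1=[4,5,0,5,1,5](2) P2=[2,6,0,6,4,4](1)
Move 6: P2 pit4 -> P1=[5,6,0,5,1,5](2) P2=[2,6,0,6,0,5](2)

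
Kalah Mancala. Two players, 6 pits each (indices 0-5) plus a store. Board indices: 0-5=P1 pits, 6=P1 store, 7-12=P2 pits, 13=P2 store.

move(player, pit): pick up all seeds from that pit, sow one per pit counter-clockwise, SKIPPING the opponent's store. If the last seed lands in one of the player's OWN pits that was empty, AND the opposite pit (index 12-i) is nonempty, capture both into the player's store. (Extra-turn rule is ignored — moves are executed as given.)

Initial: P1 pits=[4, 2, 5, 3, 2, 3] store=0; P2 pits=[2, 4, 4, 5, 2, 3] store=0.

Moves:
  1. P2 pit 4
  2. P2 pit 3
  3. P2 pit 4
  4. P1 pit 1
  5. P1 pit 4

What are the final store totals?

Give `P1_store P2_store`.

Move 1: P2 pit4 -> P1=[4,2,5,3,2,3](0) P2=[2,4,4,5,0,4](1)
Move 2: P2 pit3 -> P1=[5,3,5,3,2,3](0) P2=[2,4,4,0,1,5](2)
Move 3: P2 pit4 -> P1=[5,3,5,3,2,3](0) P2=[2,4,4,0,0,6](2)
Move 4: P1 pit1 -> P1=[5,0,6,4,3,3](0) P2=[2,4,4,0,0,6](2)
Move 5: P1 pit4 -> P1=[5,0,6,4,0,4](1) P2=[3,4,4,0,0,6](2)

Answer: 1 2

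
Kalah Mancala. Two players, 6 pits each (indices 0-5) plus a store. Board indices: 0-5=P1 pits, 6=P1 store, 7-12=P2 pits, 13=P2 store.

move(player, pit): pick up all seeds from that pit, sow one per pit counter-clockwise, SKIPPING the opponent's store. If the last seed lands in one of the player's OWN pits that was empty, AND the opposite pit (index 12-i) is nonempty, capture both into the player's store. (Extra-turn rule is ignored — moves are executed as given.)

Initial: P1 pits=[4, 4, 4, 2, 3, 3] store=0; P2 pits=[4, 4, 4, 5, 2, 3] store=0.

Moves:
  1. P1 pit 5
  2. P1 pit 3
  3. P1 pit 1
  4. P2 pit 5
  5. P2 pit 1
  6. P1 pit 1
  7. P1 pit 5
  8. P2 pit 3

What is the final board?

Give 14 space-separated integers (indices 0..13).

Answer: 6 1 7 1 5 0 8 0 0 5 0 4 2 3

Derivation:
Move 1: P1 pit5 -> P1=[4,4,4,2,3,0](1) P2=[5,5,4,5,2,3](0)
Move 2: P1 pit3 -> P1=[4,4,4,0,4,0](7) P2=[0,5,4,5,2,3](0)
Move 3: P1 pit1 -> P1=[4,0,5,1,5,1](7) P2=[0,5,4,5,2,3](0)
Move 4: P2 pit5 -> P1=[5,1,5,1,5,1](7) P2=[0,5,4,5,2,0](1)
Move 5: P2 pit1 -> P1=[5,1,5,1,5,1](7) P2=[0,0,5,6,3,1](2)
Move 6: P1 pit1 -> P1=[5,0,6,1,5,1](7) P2=[0,0,5,6,3,1](2)
Move 7: P1 pit5 -> P1=[5,0,6,1,5,0](8) P2=[0,0,5,6,3,1](2)
Move 8: P2 pit3 -> P1=[6,1,7,1,5,0](8) P2=[0,0,5,0,4,2](3)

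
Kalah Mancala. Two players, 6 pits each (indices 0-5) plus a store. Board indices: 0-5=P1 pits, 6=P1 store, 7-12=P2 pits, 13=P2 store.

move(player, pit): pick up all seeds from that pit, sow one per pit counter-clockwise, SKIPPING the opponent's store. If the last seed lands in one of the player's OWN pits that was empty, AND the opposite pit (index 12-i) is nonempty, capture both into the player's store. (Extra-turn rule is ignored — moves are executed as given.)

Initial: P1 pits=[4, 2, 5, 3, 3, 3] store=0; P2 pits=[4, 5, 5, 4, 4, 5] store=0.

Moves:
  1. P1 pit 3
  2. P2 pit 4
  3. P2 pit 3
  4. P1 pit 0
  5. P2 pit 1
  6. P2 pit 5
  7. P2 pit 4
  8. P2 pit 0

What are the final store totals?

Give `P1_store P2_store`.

Answer: 2 5

Derivation:
Move 1: P1 pit3 -> P1=[4,2,5,0,4,4](1) P2=[4,5,5,4,4,5](0)
Move 2: P2 pit4 -> P1=[5,3,5,0,4,4](1) P2=[4,5,5,4,0,6](1)
Move 3: P2 pit3 -> P1=[6,3,5,0,4,4](1) P2=[4,5,5,0,1,7](2)
Move 4: P1 pit0 -> P1=[0,4,6,1,5,5](2) P2=[4,5,5,0,1,7](2)
Move 5: P2 pit1 -> P1=[0,4,6,1,5,5](2) P2=[4,0,6,1,2,8](3)
Move 6: P2 pit5 -> P1=[1,5,7,2,6,6](2) P2=[5,0,6,1,2,0](4)
Move 7: P2 pit4 -> P1=[1,5,7,2,6,6](2) P2=[5,0,6,1,0,1](5)
Move 8: P2 pit0 -> P1=[1,5,7,2,6,6](2) P2=[0,1,7,2,1,2](5)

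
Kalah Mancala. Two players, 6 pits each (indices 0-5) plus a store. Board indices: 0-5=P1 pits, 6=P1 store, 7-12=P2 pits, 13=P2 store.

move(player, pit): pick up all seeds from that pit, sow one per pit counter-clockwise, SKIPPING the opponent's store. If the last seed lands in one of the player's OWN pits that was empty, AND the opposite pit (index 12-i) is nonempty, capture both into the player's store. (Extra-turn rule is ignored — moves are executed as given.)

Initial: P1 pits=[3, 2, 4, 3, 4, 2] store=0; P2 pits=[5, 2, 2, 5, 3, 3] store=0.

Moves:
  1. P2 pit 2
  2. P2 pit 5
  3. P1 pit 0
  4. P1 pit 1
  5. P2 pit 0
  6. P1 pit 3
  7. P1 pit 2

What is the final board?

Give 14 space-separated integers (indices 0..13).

Move 1: P2 pit2 -> P1=[3,2,4,3,4,2](0) P2=[5,2,0,6,4,3](0)
Move 2: P2 pit5 -> P1=[4,3,4,3,4,2](0) P2=[5,2,0,6,4,0](1)
Move 3: P1 pit0 -> P1=[0,4,5,4,5,2](0) P2=[5,2,0,6,4,0](1)
Move 4: P1 pit1 -> P1=[0,0,6,5,6,3](0) P2=[5,2,0,6,4,0](1)
Move 5: P2 pit0 -> P1=[0,0,6,5,6,3](0) P2=[0,3,1,7,5,1](1)
Move 6: P1 pit3 -> P1=[0,0,6,0,7,4](1) P2=[1,4,1,7,5,1](1)
Move 7: P1 pit2 -> P1=[0,0,0,1,8,5](2) P2=[2,5,1,7,5,1](1)

Answer: 0 0 0 1 8 5 2 2 5 1 7 5 1 1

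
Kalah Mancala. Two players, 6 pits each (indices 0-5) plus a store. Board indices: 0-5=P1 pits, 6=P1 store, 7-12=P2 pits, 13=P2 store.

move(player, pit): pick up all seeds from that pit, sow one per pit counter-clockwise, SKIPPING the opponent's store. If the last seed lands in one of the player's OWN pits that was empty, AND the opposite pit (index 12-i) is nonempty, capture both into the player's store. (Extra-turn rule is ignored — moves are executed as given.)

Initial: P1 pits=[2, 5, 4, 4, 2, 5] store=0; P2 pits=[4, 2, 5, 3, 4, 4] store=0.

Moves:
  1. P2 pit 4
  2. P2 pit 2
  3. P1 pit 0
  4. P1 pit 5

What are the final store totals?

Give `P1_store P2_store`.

Move 1: P2 pit4 -> P1=[3,6,4,4,2,5](0) P2=[4,2,5,3,0,5](1)
Move 2: P2 pit2 -> P1=[4,6,4,4,2,5](0) P2=[4,2,0,4,1,6](2)
Move 3: P1 pit0 -> P1=[0,7,5,5,3,5](0) P2=[4,2,0,4,1,6](2)
Move 4: P1 pit5 -> P1=[0,7,5,5,3,0](1) P2=[5,3,1,5,1,6](2)

Answer: 1 2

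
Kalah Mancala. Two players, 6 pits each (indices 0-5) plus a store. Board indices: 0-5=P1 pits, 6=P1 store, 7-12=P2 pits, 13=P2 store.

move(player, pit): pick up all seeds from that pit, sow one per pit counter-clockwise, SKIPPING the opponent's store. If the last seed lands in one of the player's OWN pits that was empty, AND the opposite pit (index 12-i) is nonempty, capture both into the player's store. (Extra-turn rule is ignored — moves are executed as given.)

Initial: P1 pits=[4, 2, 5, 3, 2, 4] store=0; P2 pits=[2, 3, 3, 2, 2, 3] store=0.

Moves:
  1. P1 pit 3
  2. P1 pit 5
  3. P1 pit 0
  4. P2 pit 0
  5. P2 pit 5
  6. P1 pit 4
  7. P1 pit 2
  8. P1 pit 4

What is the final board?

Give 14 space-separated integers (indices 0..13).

Answer: 1 4 0 2 0 3 4 2 7 5 4 2 0 1

Derivation:
Move 1: P1 pit3 -> P1=[4,2,5,0,3,5](1) P2=[2,3,3,2,2,3](0)
Move 2: P1 pit5 -> P1=[4,2,5,0,3,0](2) P2=[3,4,4,3,2,3](0)
Move 3: P1 pit0 -> P1=[0,3,6,1,4,0](2) P2=[3,4,4,3,2,3](0)
Move 4: P2 pit0 -> P1=[0,3,6,1,4,0](2) P2=[0,5,5,4,2,3](0)
Move 5: P2 pit5 -> P1=[1,4,6,1,4,0](2) P2=[0,5,5,4,2,0](1)
Move 6: P1 pit4 -> P1=[1,4,6,1,0,1](3) P2=[1,6,5,4,2,0](1)
Move 7: P1 pit2 -> P1=[1,4,0,2,1,2](4) P2=[2,7,5,4,2,0](1)
Move 8: P1 pit4 -> P1=[1,4,0,2,0,3](4) P2=[2,7,5,4,2,0](1)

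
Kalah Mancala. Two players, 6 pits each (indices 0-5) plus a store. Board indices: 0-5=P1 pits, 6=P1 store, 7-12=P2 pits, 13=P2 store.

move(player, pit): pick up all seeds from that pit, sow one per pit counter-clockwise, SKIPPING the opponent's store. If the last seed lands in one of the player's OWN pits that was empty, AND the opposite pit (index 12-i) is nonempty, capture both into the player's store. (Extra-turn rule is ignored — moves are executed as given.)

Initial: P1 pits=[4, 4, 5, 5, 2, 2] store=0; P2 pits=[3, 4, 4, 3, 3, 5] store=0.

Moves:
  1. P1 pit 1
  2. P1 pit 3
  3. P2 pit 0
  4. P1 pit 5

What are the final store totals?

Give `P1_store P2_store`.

Answer: 2 0

Derivation:
Move 1: P1 pit1 -> P1=[4,0,6,6,3,3](0) P2=[3,4,4,3,3,5](0)
Move 2: P1 pit3 -> P1=[4,0,6,0,4,4](1) P2=[4,5,5,3,3,5](0)
Move 3: P2 pit0 -> P1=[4,0,6,0,4,4](1) P2=[0,6,6,4,4,5](0)
Move 4: P1 pit5 -> P1=[4,0,6,0,4,0](2) P2=[1,7,7,4,4,5](0)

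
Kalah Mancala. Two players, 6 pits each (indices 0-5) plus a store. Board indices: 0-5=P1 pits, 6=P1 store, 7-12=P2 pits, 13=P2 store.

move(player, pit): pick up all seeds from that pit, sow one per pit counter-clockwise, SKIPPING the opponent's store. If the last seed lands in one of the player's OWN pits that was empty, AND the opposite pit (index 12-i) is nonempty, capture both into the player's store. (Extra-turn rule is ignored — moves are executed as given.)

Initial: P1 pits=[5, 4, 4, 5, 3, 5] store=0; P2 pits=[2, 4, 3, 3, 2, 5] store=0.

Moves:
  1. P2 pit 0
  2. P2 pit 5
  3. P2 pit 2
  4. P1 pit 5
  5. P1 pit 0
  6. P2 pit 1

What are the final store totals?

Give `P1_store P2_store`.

Answer: 2 3

Derivation:
Move 1: P2 pit0 -> P1=[5,4,4,5,3,5](0) P2=[0,5,4,3,2,5](0)
Move 2: P2 pit5 -> P1=[6,5,5,6,3,5](0) P2=[0,5,4,3,2,0](1)
Move 3: P2 pit2 -> P1=[6,5,5,6,3,5](0) P2=[0,5,0,4,3,1](2)
Move 4: P1 pit5 -> P1=[6,5,5,6,3,0](1) P2=[1,6,1,5,3,1](2)
Move 5: P1 pit0 -> P1=[0,6,6,7,4,1](2) P2=[1,6,1,5,3,1](2)
Move 6: P2 pit1 -> P1=[1,6,6,7,4,1](2) P2=[1,0,2,6,4,2](3)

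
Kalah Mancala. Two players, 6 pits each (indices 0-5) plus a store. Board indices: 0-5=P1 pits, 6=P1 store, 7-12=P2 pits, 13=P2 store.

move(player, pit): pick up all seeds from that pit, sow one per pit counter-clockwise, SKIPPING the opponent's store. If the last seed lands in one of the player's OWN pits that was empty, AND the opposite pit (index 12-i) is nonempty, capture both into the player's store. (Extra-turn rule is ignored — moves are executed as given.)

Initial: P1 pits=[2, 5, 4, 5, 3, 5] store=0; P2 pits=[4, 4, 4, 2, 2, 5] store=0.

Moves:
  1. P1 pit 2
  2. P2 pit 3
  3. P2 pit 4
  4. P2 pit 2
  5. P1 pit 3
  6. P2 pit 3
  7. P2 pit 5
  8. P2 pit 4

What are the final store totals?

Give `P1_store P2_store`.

Move 1: P1 pit2 -> P1=[2,5,0,6,4,6](1) P2=[4,4,4,2,2,5](0)
Move 2: P2 pit3 -> P1=[2,5,0,6,4,6](1) P2=[4,4,4,0,3,6](0)
Move 3: P2 pit4 -> P1=[3,5,0,6,4,6](1) P2=[4,4,4,0,0,7](1)
Move 4: P2 pit2 -> P1=[3,5,0,6,4,6](1) P2=[4,4,0,1,1,8](2)
Move 5: P1 pit3 -> P1=[3,5,0,0,5,7](2) P2=[5,5,1,1,1,8](2)
Move 6: P2 pit3 -> P1=[3,5,0,0,5,7](2) P2=[5,5,1,0,2,8](2)
Move 7: P2 pit5 -> P1=[4,6,1,1,6,8](2) P2=[6,5,1,0,2,0](3)
Move 8: P2 pit4 -> P1=[4,6,1,1,6,8](2) P2=[6,5,1,0,0,1](4)

Answer: 2 4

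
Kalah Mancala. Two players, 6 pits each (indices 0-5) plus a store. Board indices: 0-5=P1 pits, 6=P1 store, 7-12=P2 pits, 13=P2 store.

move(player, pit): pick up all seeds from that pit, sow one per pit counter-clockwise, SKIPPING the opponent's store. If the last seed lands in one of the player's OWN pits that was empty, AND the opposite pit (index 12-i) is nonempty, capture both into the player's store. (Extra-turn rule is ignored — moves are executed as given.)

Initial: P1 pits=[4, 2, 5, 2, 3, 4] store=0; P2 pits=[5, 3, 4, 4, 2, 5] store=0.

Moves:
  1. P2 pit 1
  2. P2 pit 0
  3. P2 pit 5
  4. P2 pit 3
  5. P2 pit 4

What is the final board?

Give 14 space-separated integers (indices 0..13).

Answer: 7 5 8 3 4 4 0 0 1 6 0 0 2 3

Derivation:
Move 1: P2 pit1 -> P1=[4,2,5,2,3,4](0) P2=[5,0,5,5,3,5](0)
Move 2: P2 pit0 -> P1=[4,2,5,2,3,4](0) P2=[0,1,6,6,4,6](0)
Move 3: P2 pit5 -> P1=[5,3,6,3,4,4](0) P2=[0,1,6,6,4,0](1)
Move 4: P2 pit3 -> P1=[6,4,7,3,4,4](0) P2=[0,1,6,0,5,1](2)
Move 5: P2 pit4 -> P1=[7,5,8,3,4,4](0) P2=[0,1,6,0,0,2](3)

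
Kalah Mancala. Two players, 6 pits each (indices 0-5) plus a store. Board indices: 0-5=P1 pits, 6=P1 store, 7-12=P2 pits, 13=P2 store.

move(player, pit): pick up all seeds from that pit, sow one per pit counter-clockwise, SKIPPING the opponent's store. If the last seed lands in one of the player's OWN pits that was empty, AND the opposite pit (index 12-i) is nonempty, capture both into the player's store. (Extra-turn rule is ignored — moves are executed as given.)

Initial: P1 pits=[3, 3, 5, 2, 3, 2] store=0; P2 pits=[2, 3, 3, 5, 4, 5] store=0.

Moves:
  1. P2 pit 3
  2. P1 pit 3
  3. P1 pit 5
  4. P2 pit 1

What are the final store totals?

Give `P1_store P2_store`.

Move 1: P2 pit3 -> P1=[4,4,5,2,3,2](0) P2=[2,3,3,0,5,6](1)
Move 2: P1 pit3 -> P1=[4,4,5,0,4,3](0) P2=[2,3,3,0,5,6](1)
Move 3: P1 pit5 -> P1=[4,4,5,0,4,0](1) P2=[3,4,3,0,5,6](1)
Move 4: P2 pit1 -> P1=[4,4,5,0,4,0](1) P2=[3,0,4,1,6,7](1)

Answer: 1 1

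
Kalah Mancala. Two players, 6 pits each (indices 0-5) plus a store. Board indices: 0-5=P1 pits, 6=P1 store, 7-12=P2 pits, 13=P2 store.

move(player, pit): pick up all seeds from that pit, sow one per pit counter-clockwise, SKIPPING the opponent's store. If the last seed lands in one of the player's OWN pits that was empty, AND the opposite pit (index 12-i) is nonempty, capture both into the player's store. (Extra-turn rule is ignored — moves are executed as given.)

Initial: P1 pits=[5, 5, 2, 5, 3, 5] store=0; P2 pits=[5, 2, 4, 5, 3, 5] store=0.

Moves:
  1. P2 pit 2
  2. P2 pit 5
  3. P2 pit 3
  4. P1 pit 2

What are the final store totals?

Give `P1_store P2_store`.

Move 1: P2 pit2 -> P1=[5,5,2,5,3,5](0) P2=[5,2,0,6,4,6](1)
Move 2: P2 pit5 -> P1=[6,6,3,6,4,5](0) P2=[5,2,0,6,4,0](2)
Move 3: P2 pit3 -> P1=[7,7,4,6,4,5](0) P2=[5,2,0,0,5,1](3)
Move 4: P1 pit2 -> P1=[7,7,0,7,5,6](1) P2=[5,2,0,0,5,1](3)

Answer: 1 3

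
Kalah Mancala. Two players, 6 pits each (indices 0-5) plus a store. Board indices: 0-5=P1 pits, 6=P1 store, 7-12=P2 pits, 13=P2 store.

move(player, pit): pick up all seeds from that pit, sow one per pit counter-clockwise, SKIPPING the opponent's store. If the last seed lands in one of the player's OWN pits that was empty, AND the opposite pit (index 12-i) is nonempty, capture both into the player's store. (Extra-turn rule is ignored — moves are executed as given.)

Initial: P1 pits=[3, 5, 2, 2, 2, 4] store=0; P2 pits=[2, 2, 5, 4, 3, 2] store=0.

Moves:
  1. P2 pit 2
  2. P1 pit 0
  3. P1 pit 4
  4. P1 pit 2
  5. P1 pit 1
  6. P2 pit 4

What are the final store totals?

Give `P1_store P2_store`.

Answer: 2 2

Derivation:
Move 1: P2 pit2 -> P1=[4,5,2,2,2,4](0) P2=[2,2,0,5,4,3](1)
Move 2: P1 pit0 -> P1=[0,6,3,3,3,4](0) P2=[2,2,0,5,4,3](1)
Move 3: P1 pit4 -> P1=[0,6,3,3,0,5](1) P2=[3,2,0,5,4,3](1)
Move 4: P1 pit2 -> P1=[0,6,0,4,1,6](1) P2=[3,2,0,5,4,3](1)
Move 5: P1 pit1 -> P1=[0,0,1,5,2,7](2) P2=[4,2,0,5,4,3](1)
Move 6: P2 pit4 -> P1=[1,1,1,5,2,7](2) P2=[4,2,0,5,0,4](2)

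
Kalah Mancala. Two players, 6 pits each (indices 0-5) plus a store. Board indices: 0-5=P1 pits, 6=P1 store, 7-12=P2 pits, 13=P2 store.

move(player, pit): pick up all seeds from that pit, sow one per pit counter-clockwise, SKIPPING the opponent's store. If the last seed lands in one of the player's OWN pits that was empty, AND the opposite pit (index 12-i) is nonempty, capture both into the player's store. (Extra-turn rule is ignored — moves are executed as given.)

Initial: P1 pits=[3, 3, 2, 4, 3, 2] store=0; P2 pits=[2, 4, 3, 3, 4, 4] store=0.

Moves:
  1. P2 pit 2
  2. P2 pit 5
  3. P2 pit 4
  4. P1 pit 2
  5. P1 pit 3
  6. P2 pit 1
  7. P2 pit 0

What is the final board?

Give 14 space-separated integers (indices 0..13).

Answer: 5 5 0 0 5 4 2 0 1 3 6 1 2 3

Derivation:
Move 1: P2 pit2 -> P1=[3,3,2,4,3,2](0) P2=[2,4,0,4,5,5](0)
Move 2: P2 pit5 -> P1=[4,4,3,5,3,2](0) P2=[2,4,0,4,5,0](1)
Move 3: P2 pit4 -> P1=[5,5,4,5,3,2](0) P2=[2,4,0,4,0,1](2)
Move 4: P1 pit2 -> P1=[5,5,0,6,4,3](1) P2=[2,4,0,4,0,1](2)
Move 5: P1 pit3 -> P1=[5,5,0,0,5,4](2) P2=[3,5,1,4,0,1](2)
Move 6: P2 pit1 -> P1=[5,5,0,0,5,4](2) P2=[3,0,2,5,1,2](3)
Move 7: P2 pit0 -> P1=[5,5,0,0,5,4](2) P2=[0,1,3,6,1,2](3)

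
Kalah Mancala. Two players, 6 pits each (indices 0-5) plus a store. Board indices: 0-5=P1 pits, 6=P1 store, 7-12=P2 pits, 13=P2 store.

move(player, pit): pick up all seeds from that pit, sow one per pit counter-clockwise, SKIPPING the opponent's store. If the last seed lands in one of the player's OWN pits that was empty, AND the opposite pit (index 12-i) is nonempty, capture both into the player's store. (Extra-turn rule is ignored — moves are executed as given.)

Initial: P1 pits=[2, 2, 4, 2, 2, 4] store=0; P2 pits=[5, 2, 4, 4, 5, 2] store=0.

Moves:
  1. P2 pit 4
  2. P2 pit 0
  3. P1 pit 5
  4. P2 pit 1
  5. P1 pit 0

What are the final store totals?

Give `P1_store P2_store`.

Move 1: P2 pit4 -> P1=[3,3,5,2,2,4](0) P2=[5,2,4,4,0,3](1)
Move 2: P2 pit0 -> P1=[3,3,5,2,2,4](0) P2=[0,3,5,5,1,4](1)
Move 3: P1 pit5 -> P1=[3,3,5,2,2,0](1) P2=[1,4,6,5,1,4](1)
Move 4: P2 pit1 -> P1=[3,3,5,2,2,0](1) P2=[1,0,7,6,2,5](1)
Move 5: P1 pit0 -> P1=[0,4,6,3,2,0](1) P2=[1,0,7,6,2,5](1)

Answer: 1 1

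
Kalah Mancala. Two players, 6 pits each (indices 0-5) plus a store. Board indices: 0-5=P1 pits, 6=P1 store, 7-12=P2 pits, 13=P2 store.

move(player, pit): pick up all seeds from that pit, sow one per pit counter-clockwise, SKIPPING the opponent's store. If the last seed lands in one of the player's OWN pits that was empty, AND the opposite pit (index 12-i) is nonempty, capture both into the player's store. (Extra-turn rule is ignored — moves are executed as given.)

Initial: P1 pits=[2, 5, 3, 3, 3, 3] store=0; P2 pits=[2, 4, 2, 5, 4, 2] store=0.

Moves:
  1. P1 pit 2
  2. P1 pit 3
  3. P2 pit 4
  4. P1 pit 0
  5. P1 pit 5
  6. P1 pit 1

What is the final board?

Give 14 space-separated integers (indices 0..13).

Move 1: P1 pit2 -> P1=[2,5,0,4,4,4](0) P2=[2,4,2,5,4,2](0)
Move 2: P1 pit3 -> P1=[2,5,0,0,5,5](1) P2=[3,4,2,5,4,2](0)
Move 3: P2 pit4 -> P1=[3,6,0,0,5,5](1) P2=[3,4,2,5,0,3](1)
Move 4: P1 pit0 -> P1=[0,7,1,0,5,5](4) P2=[3,4,0,5,0,3](1)
Move 5: P1 pit5 -> P1=[0,7,1,0,5,0](5) P2=[4,5,1,6,0,3](1)
Move 6: P1 pit1 -> P1=[0,0,2,1,6,1](6) P2=[5,6,1,6,0,3](1)

Answer: 0 0 2 1 6 1 6 5 6 1 6 0 3 1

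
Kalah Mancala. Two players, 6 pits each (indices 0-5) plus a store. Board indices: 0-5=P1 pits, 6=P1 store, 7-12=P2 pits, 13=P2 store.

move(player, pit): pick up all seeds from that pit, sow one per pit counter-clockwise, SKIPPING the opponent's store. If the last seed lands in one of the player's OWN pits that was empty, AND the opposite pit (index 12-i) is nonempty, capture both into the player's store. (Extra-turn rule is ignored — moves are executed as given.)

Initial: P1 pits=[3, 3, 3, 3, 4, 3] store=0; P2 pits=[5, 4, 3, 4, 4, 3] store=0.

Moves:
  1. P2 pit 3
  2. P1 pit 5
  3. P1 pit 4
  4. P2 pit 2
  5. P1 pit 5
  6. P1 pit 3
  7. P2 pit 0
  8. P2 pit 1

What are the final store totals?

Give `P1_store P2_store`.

Move 1: P2 pit3 -> P1=[4,3,3,3,4,3](0) P2=[5,4,3,0,5,4](1)
Move 2: P1 pit5 -> P1=[4,3,3,3,4,0](1) P2=[6,5,3,0,5,4](1)
Move 3: P1 pit4 -> P1=[4,3,3,3,0,1](2) P2=[7,6,3,0,5,4](1)
Move 4: P2 pit2 -> P1=[4,3,3,3,0,1](2) P2=[7,6,0,1,6,5](1)
Move 5: P1 pit5 -> P1=[4,3,3,3,0,0](3) P2=[7,6,0,1,6,5](1)
Move 6: P1 pit3 -> P1=[4,3,3,0,1,1](4) P2=[7,6,0,1,6,5](1)
Move 7: P2 pit0 -> P1=[5,3,3,0,1,1](4) P2=[0,7,1,2,7,6](2)
Move 8: P2 pit1 -> P1=[6,4,3,0,1,1](4) P2=[0,0,2,3,8,7](3)

Answer: 4 3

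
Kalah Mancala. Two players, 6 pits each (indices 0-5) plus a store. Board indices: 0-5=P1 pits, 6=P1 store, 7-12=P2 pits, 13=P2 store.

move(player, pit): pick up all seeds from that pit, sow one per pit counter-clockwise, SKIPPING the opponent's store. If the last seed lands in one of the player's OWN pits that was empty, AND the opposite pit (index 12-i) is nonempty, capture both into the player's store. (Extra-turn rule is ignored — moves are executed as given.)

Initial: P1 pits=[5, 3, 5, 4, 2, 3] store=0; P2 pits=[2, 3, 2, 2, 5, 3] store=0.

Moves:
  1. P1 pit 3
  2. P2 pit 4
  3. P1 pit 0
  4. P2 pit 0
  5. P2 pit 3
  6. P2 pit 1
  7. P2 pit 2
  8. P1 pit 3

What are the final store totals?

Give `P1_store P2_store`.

Move 1: P1 pit3 -> P1=[5,3,5,0,3,4](1) P2=[3,3,2,2,5,3](0)
Move 2: P2 pit4 -> P1=[6,4,6,0,3,4](1) P2=[3,3,2,2,0,4](1)
Move 3: P1 pit0 -> P1=[0,5,7,1,4,5](2) P2=[3,3,2,2,0,4](1)
Move 4: P2 pit0 -> P1=[0,5,7,1,4,5](2) P2=[0,4,3,3,0,4](1)
Move 5: P2 pit3 -> P1=[0,5,7,1,4,5](2) P2=[0,4,3,0,1,5](2)
Move 6: P2 pit1 -> P1=[0,5,7,1,4,5](2) P2=[0,0,4,1,2,6](2)
Move 7: P2 pit2 -> P1=[0,5,7,1,4,5](2) P2=[0,0,0,2,3,7](3)
Move 8: P1 pit3 -> P1=[0,5,7,0,5,5](2) P2=[0,0,0,2,3,7](3)

Answer: 2 3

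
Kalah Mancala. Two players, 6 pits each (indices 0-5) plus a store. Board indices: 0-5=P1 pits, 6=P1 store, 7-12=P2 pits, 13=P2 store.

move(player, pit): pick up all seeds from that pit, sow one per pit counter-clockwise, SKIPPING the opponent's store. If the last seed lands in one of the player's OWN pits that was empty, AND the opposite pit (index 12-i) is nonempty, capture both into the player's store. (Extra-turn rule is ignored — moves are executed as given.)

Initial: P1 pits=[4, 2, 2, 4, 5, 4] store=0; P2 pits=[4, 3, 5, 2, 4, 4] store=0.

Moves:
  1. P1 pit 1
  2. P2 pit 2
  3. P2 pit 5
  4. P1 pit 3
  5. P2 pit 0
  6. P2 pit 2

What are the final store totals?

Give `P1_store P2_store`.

Answer: 1 9

Derivation:
Move 1: P1 pit1 -> P1=[4,0,3,5,5,4](0) P2=[4,3,5,2,4,4](0)
Move 2: P2 pit2 -> P1=[5,0,3,5,5,4](0) P2=[4,3,0,3,5,5](1)
Move 3: P2 pit5 -> P1=[6,1,4,6,5,4](0) P2=[4,3,0,3,5,0](2)
Move 4: P1 pit3 -> P1=[6,1,4,0,6,5](1) P2=[5,4,1,3,5,0](2)
Move 5: P2 pit0 -> P1=[0,1,4,0,6,5](1) P2=[0,5,2,4,6,0](9)
Move 6: P2 pit2 -> P1=[0,1,4,0,6,5](1) P2=[0,5,0,5,7,0](9)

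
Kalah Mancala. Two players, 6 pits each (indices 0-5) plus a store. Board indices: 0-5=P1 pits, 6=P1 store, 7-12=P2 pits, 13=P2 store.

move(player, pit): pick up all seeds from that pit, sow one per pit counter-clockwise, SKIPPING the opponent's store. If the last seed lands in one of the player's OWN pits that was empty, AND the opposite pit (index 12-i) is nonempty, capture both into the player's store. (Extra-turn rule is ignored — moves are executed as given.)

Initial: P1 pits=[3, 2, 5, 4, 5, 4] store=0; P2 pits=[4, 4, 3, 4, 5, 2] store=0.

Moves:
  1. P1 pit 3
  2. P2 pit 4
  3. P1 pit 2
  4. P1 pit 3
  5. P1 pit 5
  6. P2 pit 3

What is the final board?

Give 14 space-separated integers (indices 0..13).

Move 1: P1 pit3 -> P1=[3,2,5,0,6,5](1) P2=[5,4,3,4,5,2](0)
Move 2: P2 pit4 -> P1=[4,3,6,0,6,5](1) P2=[5,4,3,4,0,3](1)
Move 3: P1 pit2 -> P1=[4,3,0,1,7,6](2) P2=[6,5,3,4,0,3](1)
Move 4: P1 pit3 -> P1=[4,3,0,0,8,6](2) P2=[6,5,3,4,0,3](1)
Move 5: P1 pit5 -> P1=[4,3,0,0,8,0](3) P2=[7,6,4,5,1,3](1)
Move 6: P2 pit3 -> P1=[5,4,0,0,8,0](3) P2=[7,6,4,0,2,4](2)

Answer: 5 4 0 0 8 0 3 7 6 4 0 2 4 2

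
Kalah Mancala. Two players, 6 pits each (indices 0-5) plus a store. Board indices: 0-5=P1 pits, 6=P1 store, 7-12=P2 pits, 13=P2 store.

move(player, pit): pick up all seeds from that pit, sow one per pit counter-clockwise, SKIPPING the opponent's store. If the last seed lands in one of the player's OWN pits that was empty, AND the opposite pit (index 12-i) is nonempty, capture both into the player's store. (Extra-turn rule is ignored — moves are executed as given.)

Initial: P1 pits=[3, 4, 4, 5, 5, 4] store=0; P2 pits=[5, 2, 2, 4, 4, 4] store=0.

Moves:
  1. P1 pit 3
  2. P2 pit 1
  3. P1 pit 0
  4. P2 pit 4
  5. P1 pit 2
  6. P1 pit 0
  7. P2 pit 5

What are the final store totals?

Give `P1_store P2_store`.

Move 1: P1 pit3 -> P1=[3,4,4,0,6,5](1) P2=[6,3,2,4,4,4](0)
Move 2: P2 pit1 -> P1=[3,4,4,0,6,5](1) P2=[6,0,3,5,5,4](0)
Move 3: P1 pit0 -> P1=[0,5,5,0,6,5](5) P2=[6,0,0,5,5,4](0)
Move 4: P2 pit4 -> P1=[1,6,6,0,6,5](5) P2=[6,0,0,5,0,5](1)
Move 5: P1 pit2 -> P1=[1,6,0,1,7,6](6) P2=[7,1,0,5,0,5](1)
Move 6: P1 pit0 -> P1=[0,7,0,1,7,6](6) P2=[7,1,0,5,0,5](1)
Move 7: P2 pit5 -> P1=[1,8,1,2,7,6](6) P2=[7,1,0,5,0,0](2)

Answer: 6 2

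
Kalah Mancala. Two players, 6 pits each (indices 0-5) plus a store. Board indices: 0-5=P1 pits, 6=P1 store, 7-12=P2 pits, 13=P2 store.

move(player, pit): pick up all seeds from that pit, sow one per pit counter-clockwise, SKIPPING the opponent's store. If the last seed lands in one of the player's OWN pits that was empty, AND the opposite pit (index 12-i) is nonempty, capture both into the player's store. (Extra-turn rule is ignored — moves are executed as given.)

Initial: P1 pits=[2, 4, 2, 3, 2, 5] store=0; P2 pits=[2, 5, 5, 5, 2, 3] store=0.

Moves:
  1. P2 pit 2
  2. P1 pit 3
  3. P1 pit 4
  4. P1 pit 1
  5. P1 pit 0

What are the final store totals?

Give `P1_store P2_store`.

Answer: 2 1

Derivation:
Move 1: P2 pit2 -> P1=[3,4,2,3,2,5](0) P2=[2,5,0,6,3,4](1)
Move 2: P1 pit3 -> P1=[3,4,2,0,3,6](1) P2=[2,5,0,6,3,4](1)
Move 3: P1 pit4 -> P1=[3,4,2,0,0,7](2) P2=[3,5,0,6,3,4](1)
Move 4: P1 pit1 -> P1=[3,0,3,1,1,8](2) P2=[3,5,0,6,3,4](1)
Move 5: P1 pit0 -> P1=[0,1,4,2,1,8](2) P2=[3,5,0,6,3,4](1)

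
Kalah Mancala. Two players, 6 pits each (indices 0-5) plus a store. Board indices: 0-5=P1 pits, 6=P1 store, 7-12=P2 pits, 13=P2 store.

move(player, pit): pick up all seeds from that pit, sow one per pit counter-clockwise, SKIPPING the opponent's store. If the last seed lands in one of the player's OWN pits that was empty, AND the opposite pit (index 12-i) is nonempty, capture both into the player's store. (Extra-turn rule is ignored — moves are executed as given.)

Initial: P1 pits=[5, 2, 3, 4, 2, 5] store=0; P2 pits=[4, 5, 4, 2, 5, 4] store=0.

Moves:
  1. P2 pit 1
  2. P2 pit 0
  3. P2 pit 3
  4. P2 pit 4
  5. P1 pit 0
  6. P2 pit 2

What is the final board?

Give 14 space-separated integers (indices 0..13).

Move 1: P2 pit1 -> P1=[5,2,3,4,2,5](0) P2=[4,0,5,3,6,5](1)
Move 2: P2 pit0 -> P1=[5,2,3,4,2,5](0) P2=[0,1,6,4,7,5](1)
Move 3: P2 pit3 -> P1=[6,2,3,4,2,5](0) P2=[0,1,6,0,8,6](2)
Move 4: P2 pit4 -> P1=[7,3,4,5,3,6](0) P2=[0,1,6,0,0,7](3)
Move 5: P1 pit0 -> P1=[0,4,5,6,4,7](1) P2=[1,1,6,0,0,7](3)
Move 6: P2 pit2 -> P1=[1,5,5,6,4,7](1) P2=[1,1,0,1,1,8](4)

Answer: 1 5 5 6 4 7 1 1 1 0 1 1 8 4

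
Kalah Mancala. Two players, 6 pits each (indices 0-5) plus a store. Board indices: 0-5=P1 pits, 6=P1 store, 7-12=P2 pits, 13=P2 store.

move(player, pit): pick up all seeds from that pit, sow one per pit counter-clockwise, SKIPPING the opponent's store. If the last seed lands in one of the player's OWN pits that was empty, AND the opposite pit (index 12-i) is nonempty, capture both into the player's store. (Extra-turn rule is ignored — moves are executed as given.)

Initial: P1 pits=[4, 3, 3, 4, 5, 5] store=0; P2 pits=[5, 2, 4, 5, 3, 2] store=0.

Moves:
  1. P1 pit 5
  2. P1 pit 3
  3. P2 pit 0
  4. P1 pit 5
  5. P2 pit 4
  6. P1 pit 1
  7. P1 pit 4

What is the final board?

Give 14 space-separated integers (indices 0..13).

Move 1: P1 pit5 -> P1=[4,3,3,4,5,0](1) P2=[6,3,5,6,3,2](0)
Move 2: P1 pit3 -> P1=[4,3,3,0,6,1](2) P2=[7,3,5,6,3,2](0)
Move 3: P2 pit0 -> P1=[5,3,3,0,6,1](2) P2=[0,4,6,7,4,3](1)
Move 4: P1 pit5 -> P1=[5,3,3,0,6,0](3) P2=[0,4,6,7,4,3](1)
Move 5: P2 pit4 -> P1=[6,4,3,0,6,0](3) P2=[0,4,6,7,0,4](2)
Move 6: P1 pit1 -> P1=[6,0,4,1,7,1](3) P2=[0,4,6,7,0,4](2)
Move 7: P1 pit4 -> P1=[6,0,4,1,0,2](4) P2=[1,5,7,8,1,4](2)

Answer: 6 0 4 1 0 2 4 1 5 7 8 1 4 2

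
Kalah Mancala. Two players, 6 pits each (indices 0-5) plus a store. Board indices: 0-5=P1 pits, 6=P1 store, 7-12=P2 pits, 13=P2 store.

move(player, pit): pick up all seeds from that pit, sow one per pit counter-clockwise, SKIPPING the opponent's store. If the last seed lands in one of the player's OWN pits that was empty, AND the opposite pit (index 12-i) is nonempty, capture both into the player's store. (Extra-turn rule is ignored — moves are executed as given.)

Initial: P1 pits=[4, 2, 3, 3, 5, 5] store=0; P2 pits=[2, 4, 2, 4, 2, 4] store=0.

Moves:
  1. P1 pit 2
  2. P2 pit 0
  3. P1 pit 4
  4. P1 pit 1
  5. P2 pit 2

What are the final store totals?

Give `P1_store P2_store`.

Move 1: P1 pit2 -> P1=[4,2,0,4,6,6](0) P2=[2,4,2,4,2,4](0)
Move 2: P2 pit0 -> P1=[4,2,0,4,6,6](0) P2=[0,5,3,4,2,4](0)
Move 3: P1 pit4 -> P1=[4,2,0,4,0,7](1) P2=[1,6,4,5,2,4](0)
Move 4: P1 pit1 -> P1=[4,0,1,5,0,7](1) P2=[1,6,4,5,2,4](0)
Move 5: P2 pit2 -> P1=[4,0,1,5,0,7](1) P2=[1,6,0,6,3,5](1)

Answer: 1 1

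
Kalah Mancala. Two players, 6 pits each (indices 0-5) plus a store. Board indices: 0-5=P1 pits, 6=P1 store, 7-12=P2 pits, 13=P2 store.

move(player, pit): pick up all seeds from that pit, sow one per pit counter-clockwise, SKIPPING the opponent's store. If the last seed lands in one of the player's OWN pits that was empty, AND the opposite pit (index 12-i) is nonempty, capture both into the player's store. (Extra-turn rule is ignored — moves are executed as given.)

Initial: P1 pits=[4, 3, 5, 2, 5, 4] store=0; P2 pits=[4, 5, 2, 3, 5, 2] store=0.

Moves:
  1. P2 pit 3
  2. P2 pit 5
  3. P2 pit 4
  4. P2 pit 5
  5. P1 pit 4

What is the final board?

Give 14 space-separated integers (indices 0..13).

Answer: 6 5 6 3 0 5 1 5 6 3 0 0 0 4

Derivation:
Move 1: P2 pit3 -> P1=[4,3,5,2,5,4](0) P2=[4,5,2,0,6,3](1)
Move 2: P2 pit5 -> P1=[5,4,5,2,5,4](0) P2=[4,5,2,0,6,0](2)
Move 3: P2 pit4 -> P1=[6,5,6,3,5,4](0) P2=[4,5,2,0,0,1](3)
Move 4: P2 pit5 -> P1=[6,5,6,3,5,4](0) P2=[4,5,2,0,0,0](4)
Move 5: P1 pit4 -> P1=[6,5,6,3,0,5](1) P2=[5,6,3,0,0,0](4)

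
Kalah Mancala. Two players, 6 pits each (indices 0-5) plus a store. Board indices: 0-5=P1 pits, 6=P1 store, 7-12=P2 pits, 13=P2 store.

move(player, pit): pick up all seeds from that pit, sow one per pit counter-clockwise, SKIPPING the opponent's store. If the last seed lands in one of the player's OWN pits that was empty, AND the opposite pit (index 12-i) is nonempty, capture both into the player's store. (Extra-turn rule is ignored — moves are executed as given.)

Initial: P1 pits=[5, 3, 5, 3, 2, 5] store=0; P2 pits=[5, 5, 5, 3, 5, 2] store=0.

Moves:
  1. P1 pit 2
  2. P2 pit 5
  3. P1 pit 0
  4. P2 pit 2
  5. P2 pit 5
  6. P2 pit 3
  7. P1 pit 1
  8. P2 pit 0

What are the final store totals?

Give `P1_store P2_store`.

Move 1: P1 pit2 -> P1=[5,3,0,4,3,6](1) P2=[6,5,5,3,5,2](0)
Move 2: P2 pit5 -> P1=[6,3,0,4,3,6](1) P2=[6,5,5,3,5,0](1)
Move 3: P1 pit0 -> P1=[0,4,1,5,4,7](2) P2=[6,5,5,3,5,0](1)
Move 4: P2 pit2 -> P1=[1,4,1,5,4,7](2) P2=[6,5,0,4,6,1](2)
Move 5: P2 pit5 -> P1=[1,4,1,5,4,7](2) P2=[6,5,0,4,6,0](3)
Move 6: P2 pit3 -> P1=[2,4,1,5,4,7](2) P2=[6,5,0,0,7,1](4)
Move 7: P1 pit1 -> P1=[2,0,2,6,5,8](2) P2=[6,5,0,0,7,1](4)
Move 8: P2 pit0 -> P1=[2,0,2,6,5,8](2) P2=[0,6,1,1,8,2](5)

Answer: 2 5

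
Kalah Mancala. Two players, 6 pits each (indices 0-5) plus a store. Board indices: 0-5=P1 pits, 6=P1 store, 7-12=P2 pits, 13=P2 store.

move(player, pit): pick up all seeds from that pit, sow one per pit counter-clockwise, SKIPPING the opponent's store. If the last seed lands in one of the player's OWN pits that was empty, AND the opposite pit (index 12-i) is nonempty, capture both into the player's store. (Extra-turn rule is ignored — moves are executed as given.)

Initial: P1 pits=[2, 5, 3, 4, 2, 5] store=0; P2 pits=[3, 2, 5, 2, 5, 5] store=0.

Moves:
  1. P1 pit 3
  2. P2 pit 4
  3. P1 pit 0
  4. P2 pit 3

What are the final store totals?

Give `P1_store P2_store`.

Move 1: P1 pit3 -> P1=[2,5,3,0,3,6](1) P2=[4,2,5,2,5,5](0)
Move 2: P2 pit4 -> P1=[3,6,4,0,3,6](1) P2=[4,2,5,2,0,6](1)
Move 3: P1 pit0 -> P1=[0,7,5,0,3,6](7) P2=[4,2,0,2,0,6](1)
Move 4: P2 pit3 -> P1=[0,7,5,0,3,6](7) P2=[4,2,0,0,1,7](1)

Answer: 7 1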